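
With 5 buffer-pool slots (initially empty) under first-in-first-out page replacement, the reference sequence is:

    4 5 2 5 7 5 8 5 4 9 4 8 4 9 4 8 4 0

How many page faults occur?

8

4 -> miss, frames (4)
5 -> miss, frames (4 5)
2 -> miss, frames (4 5 2)
5 -> hit
7 -> miss, frames (4 5 2 7)
5 -> hit
8 -> miss, frames (4 5 2 7 8)
5 -> hit
4 -> hit
9 -> miss, evict 4, frames (5 2 7 8 9)
4 -> miss, evict 5, frames (2 7 8 9 4)
8 -> hit
4 -> hit
9 -> hit
4 -> hit
8 -> hit
4 -> hit
0 -> miss, evict 2, frames (7 8 9 4 0)
Page faults: 8.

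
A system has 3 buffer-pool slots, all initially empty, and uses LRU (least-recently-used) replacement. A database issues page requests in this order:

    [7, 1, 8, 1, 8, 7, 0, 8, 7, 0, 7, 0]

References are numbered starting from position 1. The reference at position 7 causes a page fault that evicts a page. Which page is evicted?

pos 1: 7: fault, frames {7}
pos 2: 1: fault, frames {7,1}
pos 3: 8: fault, frames {7,1,8}
pos 4: 1: hit
pos 5: 8: hit
pos 6: 7: hit
pos 7: 0: fault, evict 1, frames {8,7,0}
At position 7, page 1 is evicted.

1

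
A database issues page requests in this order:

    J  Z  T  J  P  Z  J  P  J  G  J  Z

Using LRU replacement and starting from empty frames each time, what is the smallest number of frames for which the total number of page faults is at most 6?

4

f=1: 12 faults
f=2: 10 faults
f=3: 7 faults
f=4: 5 faults
f=5: 5 faults
Smallest f with faults ≤ 6 is 4.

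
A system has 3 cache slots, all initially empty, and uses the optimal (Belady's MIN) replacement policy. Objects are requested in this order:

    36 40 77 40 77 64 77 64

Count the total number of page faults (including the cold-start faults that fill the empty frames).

36 -> miss, frames (36)
40 -> miss, frames (36 40)
77 -> miss, frames (36 40 77)
40 -> hit
77 -> hit
64 -> miss, evict 40, frames (36 77 64)
77 -> hit
64 -> hit
Page faults: 4.

4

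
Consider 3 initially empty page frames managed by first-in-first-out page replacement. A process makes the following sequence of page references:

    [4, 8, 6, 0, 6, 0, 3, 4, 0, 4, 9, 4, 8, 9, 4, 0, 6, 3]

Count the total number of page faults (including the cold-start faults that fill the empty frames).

4 → fault, frames {4}
8 → fault, frames {4,8}
6 → fault, frames {4,8,6}
0 → fault, evict 4, frames {8,6,0}
6 → hit
0 → hit
3 → fault, evict 8, frames {6,0,3}
4 → fault, evict 6, frames {0,3,4}
0 → hit
4 → hit
9 → fault, evict 0, frames {3,4,9}
4 → hit
8 → fault, evict 3, frames {4,9,8}
9 → hit
4 → hit
0 → fault, evict 4, frames {9,8,0}
6 → fault, evict 9, frames {8,0,6}
3 → fault, evict 8, frames {0,6,3}
Page faults: 11.

11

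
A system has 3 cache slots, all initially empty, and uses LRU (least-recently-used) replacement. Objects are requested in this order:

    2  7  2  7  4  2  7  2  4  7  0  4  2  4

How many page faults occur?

2: fault, frames [2]
7: fault, frames [2, 7]
2: hit
7: hit
4: fault, frames [2, 7, 4]
2: hit
7: hit
2: hit
4: hit
7: hit
0: fault, evict 2, frames [4, 7, 0]
4: hit
2: fault, evict 7, frames [0, 4, 2]
4: hit
Page faults: 5.

5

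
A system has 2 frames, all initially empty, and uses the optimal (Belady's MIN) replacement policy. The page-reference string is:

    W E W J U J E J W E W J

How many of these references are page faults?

7

W -> fault, frames {W}
E -> fault, frames {W,E}
W -> hit
J -> fault, evict W, frames {E,J}
U -> fault, evict E, frames {J,U}
J -> hit
E -> fault, evict U, frames {J,E}
J -> hit
W -> fault, evict J, frames {E,W}
E -> hit
W -> hit
J -> fault, evict W, frames {E,J}
Page faults: 7.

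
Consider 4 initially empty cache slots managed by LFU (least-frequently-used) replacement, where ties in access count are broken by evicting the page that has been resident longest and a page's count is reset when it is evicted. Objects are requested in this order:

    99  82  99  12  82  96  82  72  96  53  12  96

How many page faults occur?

7

99 -> fault, frames (99)
82 -> fault, frames (99 82)
99 -> hit
12 -> fault, frames (99 82 12)
82 -> hit
96 -> fault, frames (99 82 12 96)
82 -> hit
72 -> fault, evict 12, frames (99 82 96 72)
96 -> hit
53 -> fault, evict 72, frames (99 82 96 53)
12 -> fault, evict 53, frames (99 82 96 12)
96 -> hit
Page faults: 7.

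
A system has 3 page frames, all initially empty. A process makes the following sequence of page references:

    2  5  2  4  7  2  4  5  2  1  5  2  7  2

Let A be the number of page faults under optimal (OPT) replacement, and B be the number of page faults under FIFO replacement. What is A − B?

Under OPT: F F . F F . . F . F . . F . → 7 faults.
Under FIFO: F F . F F F . F . F . . F F → 9 faults.
A − B = 7 − 9 = -2.

-2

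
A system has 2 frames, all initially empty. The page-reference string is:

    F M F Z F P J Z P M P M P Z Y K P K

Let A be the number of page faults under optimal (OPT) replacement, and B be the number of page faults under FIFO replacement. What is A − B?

-3

Under OPT: F F . F . F F . F F . . . F F F . . → 10 faults.
Under FIFO: F F . F F F F F F F . . . F F F F . → 13 faults.
A − B = 10 − 13 = -3.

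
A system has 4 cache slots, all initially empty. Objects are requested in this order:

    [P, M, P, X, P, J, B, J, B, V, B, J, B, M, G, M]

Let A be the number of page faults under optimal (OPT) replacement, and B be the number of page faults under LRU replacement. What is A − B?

Under OPT: F F . F . F F . . F . . . . F . → 7 faults.
Under LRU: F F . F . F F . . F . . . F F . → 8 faults.
A − B = 7 − 8 = -1.

-1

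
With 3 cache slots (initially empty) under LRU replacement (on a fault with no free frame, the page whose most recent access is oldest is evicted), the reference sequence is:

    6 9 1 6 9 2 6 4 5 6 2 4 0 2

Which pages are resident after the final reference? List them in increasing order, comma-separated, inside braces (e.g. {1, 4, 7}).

6 -> miss, frames [6]
9 -> miss, frames [6, 9]
1 -> miss, frames [6, 9, 1]
6 -> hit
9 -> hit
2 -> miss, evict 1, frames [6, 9, 2]
6 -> hit
4 -> miss, evict 9, frames [2, 6, 4]
5 -> miss, evict 2, frames [6, 4, 5]
6 -> hit
2 -> miss, evict 4, frames [5, 6, 2]
4 -> miss, evict 5, frames [6, 2, 4]
0 -> miss, evict 6, frames [2, 4, 0]
2 -> hit

{0, 2, 4}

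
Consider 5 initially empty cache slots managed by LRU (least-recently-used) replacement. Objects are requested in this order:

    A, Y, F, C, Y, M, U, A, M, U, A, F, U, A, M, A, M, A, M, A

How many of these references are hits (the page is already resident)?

12

A -> fault, frames [A]
Y -> fault, frames [A, Y]
F -> fault, frames [A, Y, F]
C -> fault, frames [A, Y, F, C]
Y -> hit
M -> fault, frames [A, F, C, Y, M]
U -> fault, evict A, frames [F, C, Y, M, U]
A -> fault, evict F, frames [C, Y, M, U, A]
M -> hit
U -> hit
A -> hit
F -> fault, evict C, frames [Y, M, U, A, F]
U -> hit
A -> hit
M -> hit
A -> hit
M -> hit
A -> hit
M -> hit
A -> hit
Hits: 12.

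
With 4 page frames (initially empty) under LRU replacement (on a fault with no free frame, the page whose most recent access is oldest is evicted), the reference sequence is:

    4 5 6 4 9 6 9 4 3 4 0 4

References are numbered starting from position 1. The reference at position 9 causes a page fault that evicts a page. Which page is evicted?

5

pos 1: 4: fault, frames {4}
pos 2: 5: fault, frames {4,5}
pos 3: 6: fault, frames {4,5,6}
pos 4: 4: hit
pos 5: 9: fault, frames {5,6,4,9}
pos 6: 6: hit
pos 7: 9: hit
pos 8: 4: hit
pos 9: 3: fault, evict 5, frames {6,9,4,3}
At position 9, page 5 is evicted.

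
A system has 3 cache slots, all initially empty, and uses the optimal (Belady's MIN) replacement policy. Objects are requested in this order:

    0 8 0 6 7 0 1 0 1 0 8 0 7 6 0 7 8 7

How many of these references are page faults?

0 -> miss, frames [0]
8 -> miss, frames [0, 8]
0 -> hit
6 -> miss, frames [0, 8, 6]
7 -> miss, evict 6, frames [0, 8, 7]
0 -> hit
1 -> miss, evict 7, frames [0, 8, 1]
0 -> hit
1 -> hit
0 -> hit
8 -> hit
0 -> hit
7 -> miss, evict 1, frames [0, 8, 7]
6 -> miss, evict 8, frames [0, 7, 6]
0 -> hit
7 -> hit
8 -> miss, evict 6, frames [0, 7, 8]
7 -> hit
Page faults: 8.

8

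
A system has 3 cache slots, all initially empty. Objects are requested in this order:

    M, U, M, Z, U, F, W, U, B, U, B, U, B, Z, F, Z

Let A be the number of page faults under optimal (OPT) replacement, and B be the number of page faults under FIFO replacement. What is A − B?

Under OPT: F F . F . F F . F . . . . . F . → 7 faults.
Under FIFO: F F . F . F F F F . . . . F F . → 9 faults.
A − B = 7 − 9 = -2.

-2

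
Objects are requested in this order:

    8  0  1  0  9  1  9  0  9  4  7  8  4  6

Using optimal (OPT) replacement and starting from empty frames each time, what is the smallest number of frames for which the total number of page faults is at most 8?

3

f=1: 14 faults
f=2: 9 faults
f=3: 8 faults
f=4: 7 faults
f=5: 7 faults
f=6: 7 faults
f=7: 7 faults
Smallest f with faults ≤ 8 is 3.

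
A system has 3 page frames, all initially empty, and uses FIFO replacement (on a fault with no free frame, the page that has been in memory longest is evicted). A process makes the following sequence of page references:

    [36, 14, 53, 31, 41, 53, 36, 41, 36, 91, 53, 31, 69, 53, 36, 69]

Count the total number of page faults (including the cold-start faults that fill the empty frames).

11

36: miss, frames [36]
14: miss, frames [36, 14]
53: miss, frames [36, 14, 53]
31: miss, evict 36, frames [14, 53, 31]
41: miss, evict 14, frames [53, 31, 41]
53: hit
36: miss, evict 53, frames [31, 41, 36]
41: hit
36: hit
91: miss, evict 31, frames [41, 36, 91]
53: miss, evict 41, frames [36, 91, 53]
31: miss, evict 36, frames [91, 53, 31]
69: miss, evict 91, frames [53, 31, 69]
53: hit
36: miss, evict 53, frames [31, 69, 36]
69: hit
Page faults: 11.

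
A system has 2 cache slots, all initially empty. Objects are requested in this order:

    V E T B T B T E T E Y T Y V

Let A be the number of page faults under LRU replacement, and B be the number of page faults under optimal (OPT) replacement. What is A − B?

Under LRU: F F F F . . . F . . F F . F → 8 faults.
Under OPT: F F F F . . . F . . F . . F → 7 faults.
A − B = 8 − 7 = 1.

1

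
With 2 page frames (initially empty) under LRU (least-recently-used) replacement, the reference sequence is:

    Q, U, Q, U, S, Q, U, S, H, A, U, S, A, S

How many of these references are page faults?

11

Q → fault, frames (Q)
U → fault, frames (Q U)
Q → hit
U → hit
S → fault, evict Q, frames (U S)
Q → fault, evict U, frames (S Q)
U → fault, evict S, frames (Q U)
S → fault, evict Q, frames (U S)
H → fault, evict U, frames (S H)
A → fault, evict S, frames (H A)
U → fault, evict H, frames (A U)
S → fault, evict A, frames (U S)
A → fault, evict U, frames (S A)
S → hit
Page faults: 11.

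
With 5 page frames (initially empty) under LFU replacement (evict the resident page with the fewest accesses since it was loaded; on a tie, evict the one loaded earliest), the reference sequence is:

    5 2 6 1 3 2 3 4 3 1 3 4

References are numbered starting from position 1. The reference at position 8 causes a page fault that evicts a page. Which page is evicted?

pos 1: 5: miss, frames [5]
pos 2: 2: miss, frames [5, 2]
pos 3: 6: miss, frames [5, 2, 6]
pos 4: 1: miss, frames [5, 2, 6, 1]
pos 5: 3: miss, frames [5, 2, 6, 1, 3]
pos 6: 2: hit
pos 7: 3: hit
pos 8: 4: miss, evict 5, frames [2, 6, 1, 3, 4]
At position 8, page 5 is evicted.

5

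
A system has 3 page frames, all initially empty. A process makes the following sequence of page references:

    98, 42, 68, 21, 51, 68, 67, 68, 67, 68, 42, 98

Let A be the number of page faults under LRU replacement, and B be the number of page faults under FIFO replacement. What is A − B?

Under LRU: F F F F F . F . . . F F → 8 faults.
Under FIFO: F F F F F . F F . . F F → 9 faults.
A − B = 8 − 9 = -1.

-1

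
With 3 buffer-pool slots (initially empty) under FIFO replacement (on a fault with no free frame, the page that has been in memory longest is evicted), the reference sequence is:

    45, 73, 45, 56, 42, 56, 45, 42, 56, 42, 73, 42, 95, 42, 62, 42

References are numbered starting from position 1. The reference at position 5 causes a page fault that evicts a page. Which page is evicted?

pos 1: 45 -> miss, frames {45}
pos 2: 73 -> miss, frames {45,73}
pos 3: 45 -> hit
pos 4: 56 -> miss, frames {45,73,56}
pos 5: 42 -> miss, evict 45, frames {73,56,42}
At position 5, page 45 is evicted.

45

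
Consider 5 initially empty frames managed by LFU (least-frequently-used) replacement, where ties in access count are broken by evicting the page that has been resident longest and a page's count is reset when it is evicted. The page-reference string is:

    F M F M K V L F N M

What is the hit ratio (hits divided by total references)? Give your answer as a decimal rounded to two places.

0.40

F -> miss, frames [F]
M -> miss, frames [F, M]
F -> hit
M -> hit
K -> miss, frames [F, M, K]
V -> miss, frames [F, M, K, V]
L -> miss, frames [F, M, K, V, L]
F -> hit
N -> miss, evict K, frames [F, M, V, L, N]
M -> hit
Hits: 4 of 10 references → 4/10 = 0.4000.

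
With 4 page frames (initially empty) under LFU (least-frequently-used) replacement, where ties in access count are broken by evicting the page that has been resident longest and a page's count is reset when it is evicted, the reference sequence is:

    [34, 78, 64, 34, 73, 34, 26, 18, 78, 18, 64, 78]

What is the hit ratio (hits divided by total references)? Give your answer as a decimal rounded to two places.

0.33

34: fault, frames {34}
78: fault, frames {34,78}
64: fault, frames {34,78,64}
34: hit
73: fault, frames {34,78,64,73}
34: hit
26: fault, evict 78, frames {34,64,73,26}
18: fault, evict 64, frames {34,73,26,18}
78: fault, evict 73, frames {34,26,18,78}
18: hit
64: fault, evict 26, frames {34,18,78,64}
78: hit
Hits: 4 of 12 references → 4/12 = 0.3333.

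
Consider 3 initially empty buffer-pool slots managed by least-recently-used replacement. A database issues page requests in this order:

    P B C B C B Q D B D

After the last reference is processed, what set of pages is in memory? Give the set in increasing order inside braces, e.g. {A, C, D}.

{B, D, Q}

P -> miss, frames {P}
B -> miss, frames {P,B}
C -> miss, frames {P,B,C}
B -> hit
C -> hit
B -> hit
Q -> miss, evict P, frames {C,B,Q}
D -> miss, evict C, frames {B,Q,D}
B -> hit
D -> hit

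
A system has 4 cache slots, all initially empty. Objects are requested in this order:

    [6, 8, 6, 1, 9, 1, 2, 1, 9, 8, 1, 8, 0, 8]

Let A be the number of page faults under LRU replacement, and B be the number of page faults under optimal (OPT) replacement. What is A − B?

1

Under LRU: F F . F F . F . . F . . F . → 7 faults.
Under OPT: F F . F F . F . . . . . F . → 6 faults.
A − B = 7 − 6 = 1.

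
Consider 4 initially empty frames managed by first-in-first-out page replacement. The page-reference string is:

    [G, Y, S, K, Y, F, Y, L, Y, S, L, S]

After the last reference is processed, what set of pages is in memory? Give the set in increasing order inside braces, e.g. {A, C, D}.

G -> miss, frames [G]
Y -> miss, frames [G, Y]
S -> miss, frames [G, Y, S]
K -> miss, frames [G, Y, S, K]
Y -> hit
F -> miss, evict G, frames [Y, S, K, F]
Y -> hit
L -> miss, evict Y, frames [S, K, F, L]
Y -> miss, evict S, frames [K, F, L, Y]
S -> miss, evict K, frames [F, L, Y, S]
L -> hit
S -> hit

{F, L, S, Y}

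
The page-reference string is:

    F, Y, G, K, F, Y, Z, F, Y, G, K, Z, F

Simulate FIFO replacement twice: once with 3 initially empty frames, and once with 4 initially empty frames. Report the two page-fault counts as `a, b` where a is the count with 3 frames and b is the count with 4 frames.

10, 11

3 frames: F F F F F F F . . F F . F → 10 faults.
4 frames: F F F F . . F F F F F F F → 11 faults.
11 > 10: adding a frame increased faults — Belady's anomaly.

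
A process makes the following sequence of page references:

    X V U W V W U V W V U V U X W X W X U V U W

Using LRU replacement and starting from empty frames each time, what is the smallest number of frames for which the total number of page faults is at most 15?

f=1: 22 faults
f=2: 14 faults
f=3: 8 faults
f=4: 4 faults
Smallest f with faults ≤ 15 is 2.

2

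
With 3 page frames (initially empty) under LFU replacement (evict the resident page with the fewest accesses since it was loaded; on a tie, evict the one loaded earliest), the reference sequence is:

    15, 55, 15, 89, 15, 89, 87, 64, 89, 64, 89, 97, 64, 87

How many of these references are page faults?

8

15 -> miss, frames [15]
55 -> miss, frames [15, 55]
15 -> hit
89 -> miss, frames [15, 55, 89]
15 -> hit
89 -> hit
87 -> miss, evict 55, frames [15, 89, 87]
64 -> miss, evict 87, frames [15, 89, 64]
89 -> hit
64 -> hit
89 -> hit
97 -> miss, evict 64, frames [15, 89, 97]
64 -> miss, evict 97, frames [15, 89, 64]
87 -> miss, evict 64, frames [15, 89, 87]
Page faults: 8.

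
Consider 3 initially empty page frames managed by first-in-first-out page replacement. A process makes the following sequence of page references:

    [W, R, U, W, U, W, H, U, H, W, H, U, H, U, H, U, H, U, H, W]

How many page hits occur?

15

W: fault, frames [W]
R: fault, frames [W, R]
U: fault, frames [W, R, U]
W: hit
U: hit
W: hit
H: fault, evict W, frames [R, U, H]
U: hit
H: hit
W: fault, evict R, frames [U, H, W]
H: hit
U: hit
H: hit
U: hit
H: hit
U: hit
H: hit
U: hit
H: hit
W: hit
Hits: 15.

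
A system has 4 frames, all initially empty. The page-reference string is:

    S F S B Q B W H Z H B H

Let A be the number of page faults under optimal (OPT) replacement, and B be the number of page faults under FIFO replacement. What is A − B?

-1

Under OPT: F F . F F . F F F . . . → 7 faults.
Under FIFO: F F . F F . F F F . F . → 8 faults.
A − B = 7 − 8 = -1.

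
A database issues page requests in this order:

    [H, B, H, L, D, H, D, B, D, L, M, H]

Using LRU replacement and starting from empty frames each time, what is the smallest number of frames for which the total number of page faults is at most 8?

f=1: 12 faults
f=2: 9 faults
f=3: 8 faults
f=4: 6 faults
f=5: 5 faults
Smallest f with faults ≤ 8 is 3.

3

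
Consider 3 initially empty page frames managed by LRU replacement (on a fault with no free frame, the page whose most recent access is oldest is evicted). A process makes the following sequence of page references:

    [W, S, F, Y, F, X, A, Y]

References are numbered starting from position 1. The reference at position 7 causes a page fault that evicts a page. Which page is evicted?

pos 1: W → miss, frames {W}
pos 2: S → miss, frames {W,S}
pos 3: F → miss, frames {W,S,F}
pos 4: Y → miss, evict W, frames {S,F,Y}
pos 5: F → hit
pos 6: X → miss, evict S, frames {Y,F,X}
pos 7: A → miss, evict Y, frames {F,X,A}
At position 7, page Y is evicted.

Y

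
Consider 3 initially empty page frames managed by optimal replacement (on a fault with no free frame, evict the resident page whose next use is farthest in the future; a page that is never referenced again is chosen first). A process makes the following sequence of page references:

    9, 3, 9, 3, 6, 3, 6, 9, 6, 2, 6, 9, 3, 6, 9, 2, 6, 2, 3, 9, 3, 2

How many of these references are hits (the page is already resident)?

15

9 → miss, frames (9)
3 → miss, frames (9 3)
9 → hit
3 → hit
6 → miss, frames (9 3 6)
3 → hit
6 → hit
9 → hit
6 → hit
2 → miss, evict 3, frames (9 6 2)
6 → hit
9 → hit
3 → miss, evict 2, frames (9 6 3)
6 → hit
9 → hit
2 → miss, evict 9, frames (6 3 2)
6 → hit
2 → hit
3 → hit
9 → miss, evict 6, frames (3 2 9)
3 → hit
2 → hit
Hits: 15.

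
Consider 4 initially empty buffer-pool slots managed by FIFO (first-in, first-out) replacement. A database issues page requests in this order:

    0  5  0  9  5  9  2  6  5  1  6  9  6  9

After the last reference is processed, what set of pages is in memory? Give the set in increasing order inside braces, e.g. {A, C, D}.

0 -> fault, frames {0}
5 -> fault, frames {0,5}
0 -> hit
9 -> fault, frames {0,5,9}
5 -> hit
9 -> hit
2 -> fault, frames {0,5,9,2}
6 -> fault, evict 0, frames {5,9,2,6}
5 -> hit
1 -> fault, evict 5, frames {9,2,6,1}
6 -> hit
9 -> hit
6 -> hit
9 -> hit

{1, 2, 6, 9}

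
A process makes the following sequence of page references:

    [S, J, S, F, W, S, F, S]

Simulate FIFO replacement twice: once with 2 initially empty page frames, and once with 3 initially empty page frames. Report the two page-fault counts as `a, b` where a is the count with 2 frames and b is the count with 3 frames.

2 frames: F F . F F F F . → 6 faults.
3 frames: F F . F F F . . → 5 faults.
5 < 6: adding a frame reduced faults, as is typical.

6, 5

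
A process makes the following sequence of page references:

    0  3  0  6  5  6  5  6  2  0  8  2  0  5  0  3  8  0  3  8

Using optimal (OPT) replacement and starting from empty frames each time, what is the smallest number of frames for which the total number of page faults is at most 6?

5

f=1: 20 faults
f=2: 12 faults
f=3: 8 faults
f=4: 7 faults
f=5: 6 faults
f=6: 6 faults
Smallest f with faults ≤ 6 is 5.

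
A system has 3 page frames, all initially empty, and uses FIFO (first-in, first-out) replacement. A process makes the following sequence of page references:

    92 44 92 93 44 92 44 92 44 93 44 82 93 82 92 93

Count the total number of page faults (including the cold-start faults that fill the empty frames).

5

92 → miss, frames {92}
44 → miss, frames {92,44}
92 → hit
93 → miss, frames {92,44,93}
44 → hit
92 → hit
44 → hit
92 → hit
44 → hit
93 → hit
44 → hit
82 → miss, evict 92, frames {44,93,82}
93 → hit
82 → hit
92 → miss, evict 44, frames {93,82,92}
93 → hit
Page faults: 5.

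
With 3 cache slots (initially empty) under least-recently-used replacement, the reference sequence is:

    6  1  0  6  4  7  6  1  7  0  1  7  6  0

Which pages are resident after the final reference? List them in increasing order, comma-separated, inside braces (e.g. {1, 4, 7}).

6 -> fault, frames [6]
1 -> fault, frames [6, 1]
0 -> fault, frames [6, 1, 0]
6 -> hit
4 -> fault, evict 1, frames [0, 6, 4]
7 -> fault, evict 0, frames [6, 4, 7]
6 -> hit
1 -> fault, evict 4, frames [7, 6, 1]
7 -> hit
0 -> fault, evict 6, frames [1, 7, 0]
1 -> hit
7 -> hit
6 -> fault, evict 0, frames [1, 7, 6]
0 -> fault, evict 1, frames [7, 6, 0]

{0, 6, 7}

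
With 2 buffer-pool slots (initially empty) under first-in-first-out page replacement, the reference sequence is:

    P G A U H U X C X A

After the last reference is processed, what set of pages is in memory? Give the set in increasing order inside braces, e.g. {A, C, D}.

{A, C}

P → miss, frames (P)
G → miss, frames (P G)
A → miss, evict P, frames (G A)
U → miss, evict G, frames (A U)
H → miss, evict A, frames (U H)
U → hit
X → miss, evict U, frames (H X)
C → miss, evict H, frames (X C)
X → hit
A → miss, evict X, frames (C A)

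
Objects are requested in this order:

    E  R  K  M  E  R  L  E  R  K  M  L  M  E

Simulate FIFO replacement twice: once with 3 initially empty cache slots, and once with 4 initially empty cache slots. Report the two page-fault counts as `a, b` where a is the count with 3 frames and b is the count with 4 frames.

3 frames: F F F F F F F . . F F . . F → 10 faults.
4 frames: F F F F . . F F F F F F . F → 11 faults.
11 > 10: adding a frame increased faults — Belady's anomaly.

10, 11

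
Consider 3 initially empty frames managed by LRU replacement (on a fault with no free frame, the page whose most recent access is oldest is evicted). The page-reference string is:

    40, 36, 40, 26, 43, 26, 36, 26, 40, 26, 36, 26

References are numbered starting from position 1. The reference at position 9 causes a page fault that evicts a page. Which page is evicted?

43

pos 1: 40 -> miss, frames [40]
pos 2: 36 -> miss, frames [40, 36]
pos 3: 40 -> hit
pos 4: 26 -> miss, frames [36, 40, 26]
pos 5: 43 -> miss, evict 36, frames [40, 26, 43]
pos 6: 26 -> hit
pos 7: 36 -> miss, evict 40, frames [43, 26, 36]
pos 8: 26 -> hit
pos 9: 40 -> miss, evict 43, frames [36, 26, 40]
At position 9, page 43 is evicted.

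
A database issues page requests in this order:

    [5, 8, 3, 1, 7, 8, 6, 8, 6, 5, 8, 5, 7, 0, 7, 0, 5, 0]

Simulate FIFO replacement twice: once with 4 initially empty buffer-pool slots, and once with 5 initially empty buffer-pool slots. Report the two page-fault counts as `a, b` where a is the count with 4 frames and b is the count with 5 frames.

10, 9

4 frames: F F F F F . F F . F . . . F F . . . → 10 faults.
5 frames: F F F F F . F . . F F . . F . . . . → 9 faults.
9 < 10: adding a frame reduced faults, as is typical.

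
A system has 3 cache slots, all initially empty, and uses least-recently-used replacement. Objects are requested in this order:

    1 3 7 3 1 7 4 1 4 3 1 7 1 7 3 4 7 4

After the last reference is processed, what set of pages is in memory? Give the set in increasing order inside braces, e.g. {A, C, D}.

1 → miss, frames {1}
3 → miss, frames {1,3}
7 → miss, frames {1,3,7}
3 → hit
1 → hit
7 → hit
4 → miss, evict 3, frames {1,7,4}
1 → hit
4 → hit
3 → miss, evict 7, frames {1,4,3}
1 → hit
7 → miss, evict 4, frames {3,1,7}
1 → hit
7 → hit
3 → hit
4 → miss, evict 1, frames {7,3,4}
7 → hit
4 → hit

{3, 4, 7}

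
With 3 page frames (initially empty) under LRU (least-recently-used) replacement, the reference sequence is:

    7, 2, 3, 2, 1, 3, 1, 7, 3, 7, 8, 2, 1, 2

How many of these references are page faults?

7 -> fault, frames [7]
2 -> fault, frames [7, 2]
3 -> fault, frames [7, 2, 3]
2 -> hit
1 -> fault, evict 7, frames [3, 2, 1]
3 -> hit
1 -> hit
7 -> fault, evict 2, frames [3, 1, 7]
3 -> hit
7 -> hit
8 -> fault, evict 1, frames [3, 7, 8]
2 -> fault, evict 3, frames [7, 8, 2]
1 -> fault, evict 7, frames [8, 2, 1]
2 -> hit
Page faults: 8.

8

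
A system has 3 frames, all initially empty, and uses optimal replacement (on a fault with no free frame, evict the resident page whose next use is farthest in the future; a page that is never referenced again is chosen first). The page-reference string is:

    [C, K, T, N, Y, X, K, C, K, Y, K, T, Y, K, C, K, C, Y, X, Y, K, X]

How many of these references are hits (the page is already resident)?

12

C → miss, frames [C]
K → miss, frames [C, K]
T → miss, frames [C, K, T]
N → miss, evict T, frames [C, K, N]
Y → miss, evict N, frames [C, K, Y]
X → miss, evict Y, frames [C, K, X]
K → hit
C → hit
K → hit
Y → miss, evict X, frames [C, K, Y]
K → hit
T → miss, evict C, frames [K, Y, T]
Y → hit
K → hit
C → miss, evict T, frames [K, Y, C]
K → hit
C → hit
Y → hit
X → miss, evict C, frames [K, Y, X]
Y → hit
K → hit
X → hit
Hits: 12.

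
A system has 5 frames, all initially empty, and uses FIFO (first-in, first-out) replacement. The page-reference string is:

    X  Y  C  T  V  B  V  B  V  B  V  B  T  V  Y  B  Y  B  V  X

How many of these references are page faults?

X → fault, frames [X]
Y → fault, frames [X, Y]
C → fault, frames [X, Y, C]
T → fault, frames [X, Y, C, T]
V → fault, frames [X, Y, C, T, V]
B → fault, evict X, frames [Y, C, T, V, B]
V → hit
B → hit
V → hit
B → hit
V → hit
B → hit
T → hit
V → hit
Y → hit
B → hit
Y → hit
B → hit
V → hit
X → fault, evict Y, frames [C, T, V, B, X]
Page faults: 7.

7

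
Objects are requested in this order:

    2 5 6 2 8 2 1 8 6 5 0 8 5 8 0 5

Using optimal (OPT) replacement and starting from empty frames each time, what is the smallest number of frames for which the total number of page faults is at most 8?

3

f=1: 16 faults
f=2: 10 faults
f=3: 7 faults
f=4: 6 faults
f=5: 6 faults
f=6: 6 faults
Smallest f with faults ≤ 8 is 3.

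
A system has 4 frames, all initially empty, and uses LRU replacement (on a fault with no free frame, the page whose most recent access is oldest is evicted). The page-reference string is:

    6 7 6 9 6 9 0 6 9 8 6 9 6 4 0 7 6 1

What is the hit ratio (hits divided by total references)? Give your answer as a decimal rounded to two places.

6: fault, frames {6}
7: fault, frames {6,7}
6: hit
9: fault, frames {7,6,9}
6: hit
9: hit
0: fault, frames {7,6,9,0}
6: hit
9: hit
8: fault, evict 7, frames {0,6,9,8}
6: hit
9: hit
6: hit
4: fault, evict 0, frames {8,9,6,4}
0: fault, evict 8, frames {9,6,4,0}
7: fault, evict 9, frames {6,4,0,7}
6: hit
1: fault, evict 4, frames {0,7,6,1}
Hits: 9 of 18 references → 9/18 = 0.5000.

0.50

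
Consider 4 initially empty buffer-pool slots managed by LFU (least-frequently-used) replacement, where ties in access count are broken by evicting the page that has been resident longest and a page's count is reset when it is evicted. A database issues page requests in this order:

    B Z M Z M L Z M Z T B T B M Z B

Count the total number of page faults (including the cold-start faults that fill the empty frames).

6

B → miss, frames {B}
Z → miss, frames {B,Z}
M → miss, frames {B,Z,M}
Z → hit
M → hit
L → miss, frames {B,Z,M,L}
Z → hit
M → hit
Z → hit
T → miss, evict B, frames {Z,M,L,T}
B → miss, evict L, frames {Z,M,T,B}
T → hit
B → hit
M → hit
Z → hit
B → hit
Page faults: 6.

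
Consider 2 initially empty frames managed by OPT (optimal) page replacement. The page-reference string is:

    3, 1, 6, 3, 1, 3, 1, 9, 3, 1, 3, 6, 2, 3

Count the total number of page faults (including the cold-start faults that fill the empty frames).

3 -> miss, frames (3)
1 -> miss, frames (3 1)
6 -> miss, evict 1, frames (3 6)
3 -> hit
1 -> miss, evict 6, frames (3 1)
3 -> hit
1 -> hit
9 -> miss, evict 1, frames (3 9)
3 -> hit
1 -> miss, evict 9, frames (3 1)
3 -> hit
6 -> miss, evict 1, frames (3 6)
2 -> miss, evict 6, frames (3 2)
3 -> hit
Page faults: 8.

8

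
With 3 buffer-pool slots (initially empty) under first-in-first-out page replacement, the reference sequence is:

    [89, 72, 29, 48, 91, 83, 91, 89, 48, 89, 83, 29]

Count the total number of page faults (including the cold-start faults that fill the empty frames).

89 → fault, frames [89]
72 → fault, frames [89, 72]
29 → fault, frames [89, 72, 29]
48 → fault, evict 89, frames [72, 29, 48]
91 → fault, evict 72, frames [29, 48, 91]
83 → fault, evict 29, frames [48, 91, 83]
91 → hit
89 → fault, evict 48, frames [91, 83, 89]
48 → fault, evict 91, frames [83, 89, 48]
89 → hit
83 → hit
29 → fault, evict 83, frames [89, 48, 29]
Page faults: 9.

9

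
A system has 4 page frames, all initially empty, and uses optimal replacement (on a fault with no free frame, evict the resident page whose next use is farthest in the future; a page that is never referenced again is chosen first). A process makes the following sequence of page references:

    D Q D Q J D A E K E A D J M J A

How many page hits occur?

D → miss, frames [D]
Q → miss, frames [D, Q]
D → hit
Q → hit
J → miss, frames [D, Q, J]
D → hit
A → miss, frames [D, Q, J, A]
E → miss, evict Q, frames [D, J, A, E]
K → miss, evict J, frames [D, A, E, K]
E → hit
A → hit
D → hit
J → miss, evict K, frames [D, A, E, J]
M → miss, evict E, frames [D, A, J, M]
J → hit
A → hit
Hits: 8.

8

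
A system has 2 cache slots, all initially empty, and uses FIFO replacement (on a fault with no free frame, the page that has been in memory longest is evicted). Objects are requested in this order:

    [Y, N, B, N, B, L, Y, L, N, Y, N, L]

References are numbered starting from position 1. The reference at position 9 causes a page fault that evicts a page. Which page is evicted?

pos 1: Y: miss, frames {Y}
pos 2: N: miss, frames {Y,N}
pos 3: B: miss, evict Y, frames {N,B}
pos 4: N: hit
pos 5: B: hit
pos 6: L: miss, evict N, frames {B,L}
pos 7: Y: miss, evict B, frames {L,Y}
pos 8: L: hit
pos 9: N: miss, evict L, frames {Y,N}
At position 9, page L is evicted.

L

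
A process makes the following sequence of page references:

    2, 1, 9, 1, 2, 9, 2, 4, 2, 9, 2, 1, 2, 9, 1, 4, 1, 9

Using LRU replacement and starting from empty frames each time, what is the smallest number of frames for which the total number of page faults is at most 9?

f=1: 18 faults
f=2: 12 faults
f=3: 6 faults
f=4: 4 faults
Smallest f with faults ≤ 9 is 3.

3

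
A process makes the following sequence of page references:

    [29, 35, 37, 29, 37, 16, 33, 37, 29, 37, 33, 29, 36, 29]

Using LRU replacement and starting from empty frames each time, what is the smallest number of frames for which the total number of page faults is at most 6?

4

f=1: 14 faults
f=2: 11 faults
f=3: 7 faults
f=4: 6 faults
f=5: 6 faults
f=6: 6 faults
Smallest f with faults ≤ 6 is 4.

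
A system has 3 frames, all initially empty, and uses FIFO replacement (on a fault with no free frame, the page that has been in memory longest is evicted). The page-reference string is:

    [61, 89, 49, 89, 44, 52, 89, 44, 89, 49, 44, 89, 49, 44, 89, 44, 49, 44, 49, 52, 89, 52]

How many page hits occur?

61 -> fault, frames {61}
89 -> fault, frames {61,89}
49 -> fault, frames {61,89,49}
89 -> hit
44 -> fault, evict 61, frames {89,49,44}
52 -> fault, evict 89, frames {49,44,52}
89 -> fault, evict 49, frames {44,52,89}
44 -> hit
89 -> hit
49 -> fault, evict 44, frames {52,89,49}
44 -> fault, evict 52, frames {89,49,44}
89 -> hit
49 -> hit
44 -> hit
89 -> hit
44 -> hit
49 -> hit
44 -> hit
49 -> hit
52 -> fault, evict 89, frames {49,44,52}
89 -> fault, evict 49, frames {44,52,89}
52 -> hit
Hits: 12.

12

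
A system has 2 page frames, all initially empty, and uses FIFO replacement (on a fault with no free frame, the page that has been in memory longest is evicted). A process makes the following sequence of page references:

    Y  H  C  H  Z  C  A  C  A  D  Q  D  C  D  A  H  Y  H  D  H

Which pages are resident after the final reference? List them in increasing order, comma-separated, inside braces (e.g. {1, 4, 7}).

Y → fault, frames (Y)
H → fault, frames (Y H)
C → fault, evict Y, frames (H C)
H → hit
Z → fault, evict H, frames (C Z)
C → hit
A → fault, evict C, frames (Z A)
C → fault, evict Z, frames (A C)
A → hit
D → fault, evict A, frames (C D)
Q → fault, evict C, frames (D Q)
D → hit
C → fault, evict D, frames (Q C)
D → fault, evict Q, frames (C D)
A → fault, evict C, frames (D A)
H → fault, evict D, frames (A H)
Y → fault, evict A, frames (H Y)
H → hit
D → fault, evict H, frames (Y D)
H → fault, evict Y, frames (D H)

{D, H}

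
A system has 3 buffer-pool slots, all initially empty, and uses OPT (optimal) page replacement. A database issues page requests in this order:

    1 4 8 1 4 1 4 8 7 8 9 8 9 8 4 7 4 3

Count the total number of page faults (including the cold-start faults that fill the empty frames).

7

1 -> miss, frames (1)
4 -> miss, frames (1 4)
8 -> miss, frames (1 4 8)
1 -> hit
4 -> hit
1 -> hit
4 -> hit
8 -> hit
7 -> miss, evict 1, frames (4 8 7)
8 -> hit
9 -> miss, evict 7, frames (4 8 9)
8 -> hit
9 -> hit
8 -> hit
4 -> hit
7 -> miss, evict 9, frames (4 8 7)
4 -> hit
3 -> miss, evict 7, frames (4 8 3)
Page faults: 7.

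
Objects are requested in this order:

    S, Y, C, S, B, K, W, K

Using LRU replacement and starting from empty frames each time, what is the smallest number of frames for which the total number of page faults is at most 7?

2

f=1: 8 faults
f=2: 7 faults
f=3: 6 faults
f=4: 6 faults
f=5: 6 faults
f=6: 6 faults
Smallest f with faults ≤ 7 is 2.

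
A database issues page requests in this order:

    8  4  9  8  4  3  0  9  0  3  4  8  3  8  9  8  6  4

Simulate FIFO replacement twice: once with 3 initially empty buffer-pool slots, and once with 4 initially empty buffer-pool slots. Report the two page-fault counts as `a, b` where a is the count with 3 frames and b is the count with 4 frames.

11, 8

3 frames: F F F . . F F . . . F F F . F . F F → 11 faults.
4 frames: F F F . . F F . . . . F . . . . F F → 8 faults.
8 < 11: adding a frame reduced faults, as is typical.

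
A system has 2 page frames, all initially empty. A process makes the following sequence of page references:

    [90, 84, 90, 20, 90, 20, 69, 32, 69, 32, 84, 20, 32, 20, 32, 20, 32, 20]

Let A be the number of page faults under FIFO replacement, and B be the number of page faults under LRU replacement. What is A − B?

Under FIFO: F F . F F . F F . . F F F . . . . . → 9 faults.
Under LRU: F F . F . . F F . . F F F . . . . . → 8 faults.
A − B = 9 − 8 = 1.

1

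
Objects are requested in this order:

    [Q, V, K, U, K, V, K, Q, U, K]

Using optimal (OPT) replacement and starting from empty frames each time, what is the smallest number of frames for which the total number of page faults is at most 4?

4

f=1: 10 faults
f=2: 7 faults
f=3: 5 faults
f=4: 4 faults
Smallest f with faults ≤ 4 is 4.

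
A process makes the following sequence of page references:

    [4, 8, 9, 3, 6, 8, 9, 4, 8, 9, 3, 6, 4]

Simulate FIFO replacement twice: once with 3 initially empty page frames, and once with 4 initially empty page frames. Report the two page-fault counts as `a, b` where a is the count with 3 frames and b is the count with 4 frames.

10, 11

3 frames: F F F F F F F F . . F F . → 10 faults.
4 frames: F F F F F . . F F F F F F → 11 faults.
11 > 10: adding a frame increased faults — Belady's anomaly.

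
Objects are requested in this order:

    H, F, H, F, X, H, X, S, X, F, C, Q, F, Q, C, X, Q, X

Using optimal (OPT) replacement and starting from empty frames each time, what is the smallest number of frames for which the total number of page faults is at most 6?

4

f=1: 18 faults
f=2: 9 faults
f=3: 7 faults
f=4: 6 faults
f=5: 6 faults
f=6: 6 faults
Smallest f with faults ≤ 6 is 4.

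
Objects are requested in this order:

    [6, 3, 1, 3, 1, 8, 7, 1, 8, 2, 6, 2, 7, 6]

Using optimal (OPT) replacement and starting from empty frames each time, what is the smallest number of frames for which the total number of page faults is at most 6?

f=1: 14 faults
f=2: 9 faults
f=3: 7 faults
f=4: 6 faults
f=5: 6 faults
f=6: 6 faults
Smallest f with faults ≤ 6 is 4.

4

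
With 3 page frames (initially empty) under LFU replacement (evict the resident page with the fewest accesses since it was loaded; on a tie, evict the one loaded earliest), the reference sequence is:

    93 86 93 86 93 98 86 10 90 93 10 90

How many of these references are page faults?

93: miss, frames {93}
86: miss, frames {93,86}
93: hit
86: hit
93: hit
98: miss, frames {93,86,98}
86: hit
10: miss, evict 98, frames {93,86,10}
90: miss, evict 10, frames {93,86,90}
93: hit
10: miss, evict 90, frames {93,86,10}
90: miss, evict 10, frames {93,86,90}
Page faults: 7.

7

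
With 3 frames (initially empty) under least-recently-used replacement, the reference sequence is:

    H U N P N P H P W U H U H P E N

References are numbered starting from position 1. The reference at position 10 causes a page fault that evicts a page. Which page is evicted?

pos 1: H: miss, frames (H)
pos 2: U: miss, frames (H U)
pos 3: N: miss, frames (H U N)
pos 4: P: miss, evict H, frames (U N P)
pos 5: N: hit
pos 6: P: hit
pos 7: H: miss, evict U, frames (N P H)
pos 8: P: hit
pos 9: W: miss, evict N, frames (H P W)
pos 10: U: miss, evict H, frames (P W U)
At position 10, page H is evicted.

H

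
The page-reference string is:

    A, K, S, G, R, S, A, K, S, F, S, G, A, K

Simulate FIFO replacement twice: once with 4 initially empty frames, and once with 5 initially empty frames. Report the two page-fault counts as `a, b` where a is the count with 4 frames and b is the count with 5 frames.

12, 8

4 frames: F F F F F . F F F F . F F F → 12 faults.
5 frames: F F F F F . . . . F . . F F → 8 faults.
8 < 12: adding a frame reduced faults, as is typical.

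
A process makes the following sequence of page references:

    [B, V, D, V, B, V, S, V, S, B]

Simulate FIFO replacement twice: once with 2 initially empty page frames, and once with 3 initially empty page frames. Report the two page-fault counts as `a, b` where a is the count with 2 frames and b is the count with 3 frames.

7, 5

2 frames: F F F . F F F . . F → 7 faults.
3 frames: F F F . . . F . . F → 5 faults.
5 < 7: adding a frame reduced faults, as is typical.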